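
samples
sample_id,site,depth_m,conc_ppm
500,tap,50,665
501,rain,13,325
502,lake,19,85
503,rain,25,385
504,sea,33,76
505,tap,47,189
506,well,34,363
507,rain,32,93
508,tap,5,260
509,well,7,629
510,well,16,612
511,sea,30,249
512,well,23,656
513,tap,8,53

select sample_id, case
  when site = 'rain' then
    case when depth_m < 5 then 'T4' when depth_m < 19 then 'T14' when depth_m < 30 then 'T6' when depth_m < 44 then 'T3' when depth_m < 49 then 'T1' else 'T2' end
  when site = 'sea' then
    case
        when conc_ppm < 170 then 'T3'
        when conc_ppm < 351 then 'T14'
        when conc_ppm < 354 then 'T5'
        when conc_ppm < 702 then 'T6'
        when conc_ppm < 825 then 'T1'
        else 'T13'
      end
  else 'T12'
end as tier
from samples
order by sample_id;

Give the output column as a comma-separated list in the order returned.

sample_id=500: site='tap' → outer ELSE → T12
sample_id=501: site='rain' → inner[depth_m < 19] → T14
sample_id=502: site='lake' → outer ELSE → T12
sample_id=503: site='rain' → inner[depth_m < 30] → T6
sample_id=504: site='sea' → inner[conc_ppm < 170] → T3
sample_id=505: site='tap' → outer ELSE → T12
sample_id=506: site='well' → outer ELSE → T12
sample_id=507: site='rain' → inner[depth_m < 44] → T3
sample_id=508: site='tap' → outer ELSE → T12
sample_id=509: site='well' → outer ELSE → T12
sample_id=510: site='well' → outer ELSE → T12
sample_id=511: site='sea' → inner[conc_ppm < 351] → T14
sample_id=512: site='well' → outer ELSE → T12
sample_id=513: site='tap' → outer ELSE → T12

T12, T14, T12, T6, T3, T12, T12, T3, T12, T12, T12, T14, T12, T12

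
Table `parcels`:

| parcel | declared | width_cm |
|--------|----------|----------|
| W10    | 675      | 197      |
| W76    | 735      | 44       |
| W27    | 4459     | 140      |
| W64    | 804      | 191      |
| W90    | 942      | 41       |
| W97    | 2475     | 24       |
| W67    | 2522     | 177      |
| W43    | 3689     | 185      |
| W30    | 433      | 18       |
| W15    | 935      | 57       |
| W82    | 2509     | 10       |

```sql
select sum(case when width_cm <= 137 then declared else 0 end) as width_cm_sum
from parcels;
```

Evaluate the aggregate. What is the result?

parcel=W10: ✗
parcel=W76: ✓ → 735
parcel=W27: ✗
parcel=W64: ✗
parcel=W90: ✓ → 942
parcel=W97: ✓ → 2475
parcel=W67: ✗
parcel=W43: ✗
parcel=W30: ✓ → 433
parcel=W15: ✓ → 935
parcel=W82: ✓ → 2509
width_cm_sum = 735 + 942 + 2475 + 433 + 935 + 2509 = 8029

8029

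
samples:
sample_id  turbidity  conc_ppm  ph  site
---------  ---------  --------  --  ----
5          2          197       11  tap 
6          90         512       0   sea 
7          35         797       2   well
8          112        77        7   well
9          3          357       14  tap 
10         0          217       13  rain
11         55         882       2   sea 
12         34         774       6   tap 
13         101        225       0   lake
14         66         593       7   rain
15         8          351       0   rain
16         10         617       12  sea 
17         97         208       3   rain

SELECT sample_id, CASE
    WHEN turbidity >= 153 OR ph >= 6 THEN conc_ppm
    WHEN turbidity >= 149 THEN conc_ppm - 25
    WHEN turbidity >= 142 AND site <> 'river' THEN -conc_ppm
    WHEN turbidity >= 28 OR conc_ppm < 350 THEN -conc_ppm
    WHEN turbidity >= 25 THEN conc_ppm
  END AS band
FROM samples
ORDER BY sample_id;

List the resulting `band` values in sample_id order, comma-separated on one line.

sample_id=5: turbidity >= 153 OR ph >= 6 → 197
sample_id=6: turbidity >= 28 OR conc_ppm < 350 → -512
sample_id=7: turbidity >= 28 OR conc_ppm < 350 → -797
sample_id=8: turbidity >= 153 OR ph >= 6 → 77
sample_id=9: turbidity >= 153 OR ph >= 6 → 357
sample_id=10: turbidity >= 153 OR ph >= 6 → 217
sample_id=11: turbidity >= 28 OR conc_ppm < 350 → -882
sample_id=12: turbidity >= 153 OR ph >= 6 → 774
sample_id=13: turbidity >= 28 OR conc_ppm < 350 → -225
sample_id=14: turbidity >= 153 OR ph >= 6 → 593
sample_id=15: (no match → NULL) → NULL
sample_id=16: turbidity >= 153 OR ph >= 6 → 617
sample_id=17: turbidity >= 28 OR conc_ppm < 350 → -208

197, -512, -797, 77, 357, 217, -882, 774, -225, 593, NULL, 617, -208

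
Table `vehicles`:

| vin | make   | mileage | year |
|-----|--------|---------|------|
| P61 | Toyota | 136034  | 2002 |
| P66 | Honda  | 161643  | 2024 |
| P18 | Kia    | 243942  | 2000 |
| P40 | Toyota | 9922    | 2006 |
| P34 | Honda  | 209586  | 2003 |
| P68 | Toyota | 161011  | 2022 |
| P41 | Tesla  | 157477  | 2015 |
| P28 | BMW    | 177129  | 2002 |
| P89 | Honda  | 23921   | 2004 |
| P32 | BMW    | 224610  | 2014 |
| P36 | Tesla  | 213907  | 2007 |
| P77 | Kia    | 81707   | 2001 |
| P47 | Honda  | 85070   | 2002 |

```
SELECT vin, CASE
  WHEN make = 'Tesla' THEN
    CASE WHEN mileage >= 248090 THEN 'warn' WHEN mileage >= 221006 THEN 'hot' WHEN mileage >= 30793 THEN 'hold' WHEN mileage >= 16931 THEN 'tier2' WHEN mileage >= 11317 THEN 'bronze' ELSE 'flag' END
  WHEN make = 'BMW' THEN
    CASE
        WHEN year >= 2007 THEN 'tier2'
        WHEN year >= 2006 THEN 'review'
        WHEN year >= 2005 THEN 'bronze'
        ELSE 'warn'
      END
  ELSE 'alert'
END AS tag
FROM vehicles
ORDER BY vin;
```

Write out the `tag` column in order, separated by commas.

alert, warn, tier2, alert, hold, alert, hold, alert, alert, alert, alert, alert, alert

vin=P18: make='Kia' → outer ELSE → alert
vin=P28: make='BMW' → inner[ELSE] → warn
vin=P32: make='BMW' → inner[year >= 2007] → tier2
vin=P34: make='Honda' → outer ELSE → alert
vin=P36: make='Tesla' → inner[mileage >= 30793] → hold
vin=P40: make='Toyota' → outer ELSE → alert
vin=P41: make='Tesla' → inner[mileage >= 30793] → hold
vin=P47: make='Honda' → outer ELSE → alert
vin=P61: make='Toyota' → outer ELSE → alert
vin=P66: make='Honda' → outer ELSE → alert
vin=P68: make='Toyota' → outer ELSE → alert
vin=P77: make='Kia' → outer ELSE → alert
vin=P89: make='Honda' → outer ELSE → alert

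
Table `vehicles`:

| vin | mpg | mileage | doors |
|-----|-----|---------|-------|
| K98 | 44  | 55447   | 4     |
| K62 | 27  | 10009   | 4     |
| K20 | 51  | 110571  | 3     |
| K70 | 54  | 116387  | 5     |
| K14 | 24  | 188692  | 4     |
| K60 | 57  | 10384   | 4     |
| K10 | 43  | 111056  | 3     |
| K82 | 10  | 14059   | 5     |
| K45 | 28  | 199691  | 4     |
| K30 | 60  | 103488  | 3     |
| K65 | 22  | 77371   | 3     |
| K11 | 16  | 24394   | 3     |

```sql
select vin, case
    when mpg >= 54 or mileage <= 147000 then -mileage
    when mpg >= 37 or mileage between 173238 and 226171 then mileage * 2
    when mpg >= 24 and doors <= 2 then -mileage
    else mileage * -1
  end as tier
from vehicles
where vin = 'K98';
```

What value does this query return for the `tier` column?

vin = K98: mpg=44, mileage=55447, doors=4.
mpg >= 54 or mileage <= 147000 → true → -55447

-55447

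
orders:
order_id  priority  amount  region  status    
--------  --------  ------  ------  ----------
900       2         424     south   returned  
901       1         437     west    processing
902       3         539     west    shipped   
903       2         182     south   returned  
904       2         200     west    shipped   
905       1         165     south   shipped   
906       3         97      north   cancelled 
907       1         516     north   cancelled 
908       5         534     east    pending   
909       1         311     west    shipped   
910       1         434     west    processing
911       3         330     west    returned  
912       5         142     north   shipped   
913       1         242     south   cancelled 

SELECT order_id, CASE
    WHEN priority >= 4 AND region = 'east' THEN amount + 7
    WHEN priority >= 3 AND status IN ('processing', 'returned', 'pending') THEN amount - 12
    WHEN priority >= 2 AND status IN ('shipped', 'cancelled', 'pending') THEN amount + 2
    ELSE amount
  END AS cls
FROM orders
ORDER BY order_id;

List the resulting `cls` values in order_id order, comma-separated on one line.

order_id=900: ELSE → 424
order_id=901: ELSE → 437
order_id=902: priority >= 2 AND status IN ('shipped', 'cancelled', 'pending') → 541
order_id=903: ELSE → 182
order_id=904: priority >= 2 AND status IN ('shipped', 'cancelled', 'pending') → 202
order_id=905: ELSE → 165
order_id=906: priority >= 2 AND status IN ('shipped', 'cancelled', 'pending') → 99
order_id=907: ELSE → 516
order_id=908: priority >= 4 AND region = 'east' → 541
order_id=909: ELSE → 311
order_id=910: ELSE → 434
order_id=911: priority >= 3 AND status IN ('processing', 'returned', 'pending') → 318
order_id=912: priority >= 2 AND status IN ('shipped', 'cancelled', 'pending') → 144
order_id=913: ELSE → 242

424, 437, 541, 182, 202, 165, 99, 516, 541, 311, 434, 318, 144, 242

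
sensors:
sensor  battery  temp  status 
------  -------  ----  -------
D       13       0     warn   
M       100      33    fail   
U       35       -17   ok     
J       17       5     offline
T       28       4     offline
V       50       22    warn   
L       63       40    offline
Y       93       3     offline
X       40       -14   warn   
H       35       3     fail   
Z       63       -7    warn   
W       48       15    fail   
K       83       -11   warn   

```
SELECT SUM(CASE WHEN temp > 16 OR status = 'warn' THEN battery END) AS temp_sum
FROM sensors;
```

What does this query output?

sensor=D: ✓ → 13
sensor=M: ✓ → 100
sensor=U: ✗
sensor=J: ✗
sensor=T: ✗
sensor=V: ✓ → 50
sensor=L: ✓ → 63
sensor=Y: ✗
sensor=X: ✓ → 40
sensor=H: ✗
sensor=Z: ✓ → 63
sensor=W: ✗
sensor=K: ✓ → 83
temp_sum = 13 + 100 + 50 + 63 + 40 + 63 + 83 = 412

412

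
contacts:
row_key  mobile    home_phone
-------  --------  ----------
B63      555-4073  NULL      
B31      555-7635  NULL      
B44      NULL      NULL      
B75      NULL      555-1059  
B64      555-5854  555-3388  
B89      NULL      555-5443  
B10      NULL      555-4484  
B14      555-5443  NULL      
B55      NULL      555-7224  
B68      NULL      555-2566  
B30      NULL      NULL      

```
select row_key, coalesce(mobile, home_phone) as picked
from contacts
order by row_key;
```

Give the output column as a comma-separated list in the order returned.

555-4484, 555-5443, NULL, 555-7635, NULL, 555-7224, 555-4073, 555-5854, 555-2566, 555-1059, 555-5443

row_key=B10: mobile=NULL, home_phone=555-4484 → 555-4484
row_key=B14: mobile=555-5443 → 555-5443
row_key=B30: mobile=NULL, home_phone=NULL (all NULL) → NULL
row_key=B31: mobile=555-7635 → 555-7635
row_key=B44: mobile=NULL, home_phone=NULL (all NULL) → NULL
row_key=B55: mobile=NULL, home_phone=555-7224 → 555-7224
row_key=B63: mobile=555-4073 → 555-4073
row_key=B64: mobile=555-5854 → 555-5854
row_key=B68: mobile=NULL, home_phone=555-2566 → 555-2566
row_key=B75: mobile=NULL, home_phone=555-1059 → 555-1059
row_key=B89: mobile=NULL, home_phone=555-5443 → 555-5443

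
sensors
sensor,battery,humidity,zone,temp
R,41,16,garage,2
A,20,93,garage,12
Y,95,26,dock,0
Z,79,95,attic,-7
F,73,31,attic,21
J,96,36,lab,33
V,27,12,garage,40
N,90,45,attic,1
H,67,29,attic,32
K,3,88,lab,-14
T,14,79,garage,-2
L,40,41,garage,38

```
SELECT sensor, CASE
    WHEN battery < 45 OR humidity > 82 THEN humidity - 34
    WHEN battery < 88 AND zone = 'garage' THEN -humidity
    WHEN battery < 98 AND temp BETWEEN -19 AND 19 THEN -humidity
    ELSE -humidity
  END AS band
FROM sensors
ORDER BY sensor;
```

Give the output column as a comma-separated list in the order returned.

59, -31, -29, -36, 54, 7, -45, -18, 45, -22, -26, 61

sensor=A: battery < 45 OR humidity > 82 → 59
sensor=F: ELSE → -31
sensor=H: ELSE → -29
sensor=J: ELSE → -36
sensor=K: battery < 45 OR humidity > 82 → 54
sensor=L: battery < 45 OR humidity > 82 → 7
sensor=N: battery < 98 AND temp BETWEEN -19 AND 19 → -45
sensor=R: battery < 45 OR humidity > 82 → -18
sensor=T: battery < 45 OR humidity > 82 → 45
sensor=V: battery < 45 OR humidity > 82 → -22
sensor=Y: battery < 98 AND temp BETWEEN -19 AND 19 → -26
sensor=Z: battery < 45 OR humidity > 82 → 61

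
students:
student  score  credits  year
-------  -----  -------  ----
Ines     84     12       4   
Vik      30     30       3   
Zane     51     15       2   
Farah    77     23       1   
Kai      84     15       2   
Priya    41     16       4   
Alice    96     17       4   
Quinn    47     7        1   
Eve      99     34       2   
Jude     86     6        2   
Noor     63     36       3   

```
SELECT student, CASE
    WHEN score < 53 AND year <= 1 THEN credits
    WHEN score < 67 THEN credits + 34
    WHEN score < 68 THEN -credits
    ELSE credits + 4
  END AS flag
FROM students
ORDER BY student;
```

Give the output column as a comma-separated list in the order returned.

student=Alice: ELSE → 21
student=Eve: ELSE → 38
student=Farah: ELSE → 27
student=Ines: ELSE → 16
student=Jude: ELSE → 10
student=Kai: ELSE → 19
student=Noor: score < 67 → 70
student=Priya: score < 67 → 50
student=Quinn: score < 53 AND year <= 1 → 7
student=Vik: score < 67 → 64
student=Zane: score < 67 → 49

21, 38, 27, 16, 10, 19, 70, 50, 7, 64, 49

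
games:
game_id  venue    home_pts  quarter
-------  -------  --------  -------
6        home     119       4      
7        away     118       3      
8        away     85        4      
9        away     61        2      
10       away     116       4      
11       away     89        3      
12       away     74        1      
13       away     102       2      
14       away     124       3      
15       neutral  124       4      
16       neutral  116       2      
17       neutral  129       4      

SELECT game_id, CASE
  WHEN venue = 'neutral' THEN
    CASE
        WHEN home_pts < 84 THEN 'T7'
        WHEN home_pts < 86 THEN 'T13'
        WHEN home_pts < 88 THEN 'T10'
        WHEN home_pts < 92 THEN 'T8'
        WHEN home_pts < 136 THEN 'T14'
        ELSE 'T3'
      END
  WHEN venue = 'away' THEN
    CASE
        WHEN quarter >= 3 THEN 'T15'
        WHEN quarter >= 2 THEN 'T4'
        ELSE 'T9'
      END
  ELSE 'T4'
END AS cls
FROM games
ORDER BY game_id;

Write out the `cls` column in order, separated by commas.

game_id=6: venue='home' → outer ELSE → T4
game_id=7: venue='away' → inner[quarter >= 3] → T15
game_id=8: venue='away' → inner[quarter >= 3] → T15
game_id=9: venue='away' → inner[quarter >= 2] → T4
game_id=10: venue='away' → inner[quarter >= 3] → T15
game_id=11: venue='away' → inner[quarter >= 3] → T15
game_id=12: venue='away' → inner[ELSE] → T9
game_id=13: venue='away' → inner[quarter >= 2] → T4
game_id=14: venue='away' → inner[quarter >= 3] → T15
game_id=15: venue='neutral' → inner[home_pts < 136] → T14
game_id=16: venue='neutral' → inner[home_pts < 136] → T14
game_id=17: venue='neutral' → inner[home_pts < 136] → T14

T4, T15, T15, T4, T15, T15, T9, T4, T15, T14, T14, T14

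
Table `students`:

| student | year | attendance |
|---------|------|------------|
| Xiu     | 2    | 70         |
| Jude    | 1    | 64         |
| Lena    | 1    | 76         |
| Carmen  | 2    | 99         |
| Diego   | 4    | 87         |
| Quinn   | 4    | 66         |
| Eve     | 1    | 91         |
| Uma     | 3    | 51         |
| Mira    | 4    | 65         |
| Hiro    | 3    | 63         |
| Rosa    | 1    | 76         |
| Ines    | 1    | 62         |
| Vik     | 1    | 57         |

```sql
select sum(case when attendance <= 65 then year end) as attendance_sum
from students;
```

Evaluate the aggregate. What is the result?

13

student=Xiu: ✗
student=Jude: ✓ → 1
student=Lena: ✗
student=Carmen: ✗
student=Diego: ✗
student=Quinn: ✗
student=Eve: ✗
student=Uma: ✓ → 3
student=Mira: ✓ → 4
student=Hiro: ✓ → 3
student=Rosa: ✗
student=Ines: ✓ → 1
student=Vik: ✓ → 1
attendance_sum = 1 + 3 + 4 + 3 + 1 + 1 = 13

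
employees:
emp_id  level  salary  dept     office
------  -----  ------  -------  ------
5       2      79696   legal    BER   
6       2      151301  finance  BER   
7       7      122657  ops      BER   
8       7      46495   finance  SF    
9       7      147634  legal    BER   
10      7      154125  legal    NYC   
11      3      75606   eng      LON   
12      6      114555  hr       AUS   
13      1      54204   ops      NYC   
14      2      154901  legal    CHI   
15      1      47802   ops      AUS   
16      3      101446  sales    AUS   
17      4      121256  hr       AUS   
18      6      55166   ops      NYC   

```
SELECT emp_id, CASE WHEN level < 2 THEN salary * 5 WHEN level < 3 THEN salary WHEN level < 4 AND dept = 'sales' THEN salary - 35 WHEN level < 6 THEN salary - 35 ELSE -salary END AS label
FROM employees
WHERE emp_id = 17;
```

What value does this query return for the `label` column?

121221

emp_id = 17: level=4, salary=121256, dept=hr, office=AUS.
level < 2 → false
level < 3 → false
level < 4 AND dept = 'sales' → false
level < 6 → true → 121221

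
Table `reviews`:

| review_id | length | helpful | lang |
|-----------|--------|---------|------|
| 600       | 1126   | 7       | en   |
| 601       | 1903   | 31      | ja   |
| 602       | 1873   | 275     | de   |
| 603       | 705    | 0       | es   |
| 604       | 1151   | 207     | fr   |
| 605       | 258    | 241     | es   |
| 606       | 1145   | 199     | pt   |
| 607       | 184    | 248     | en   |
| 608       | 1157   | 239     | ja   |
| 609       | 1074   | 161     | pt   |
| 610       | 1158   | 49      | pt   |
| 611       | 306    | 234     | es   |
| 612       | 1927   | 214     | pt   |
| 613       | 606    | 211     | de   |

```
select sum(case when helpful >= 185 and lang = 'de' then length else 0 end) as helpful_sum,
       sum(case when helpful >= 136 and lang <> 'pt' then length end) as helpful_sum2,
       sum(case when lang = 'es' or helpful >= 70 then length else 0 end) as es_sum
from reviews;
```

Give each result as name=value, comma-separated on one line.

helpful_sum=2479, helpful_sum2=5535, es_sum=10386

[helpful_sum: helpful >= 185 and lang = 'de']
review_id=600: ✗
review_id=601: ✗
review_id=602: ✓ → 1873
review_id=603: ✗
review_id=604: ✗
review_id=605: ✗
review_id=606: ✗
review_id=607: ✗
review_id=608: ✗
review_id=609: ✗
review_id=610: ✗
review_id=611: ✗
review_id=612: ✗
review_id=613: ✓ → 606
helpful_sum = 1873 + 606 = 2479
—
[helpful_sum2: helpful >= 136 and lang <> 'pt']
review_id=600: ✗
review_id=601: ✗
review_id=602: ✓ → 1873
review_id=603: ✗
review_id=604: ✓ → 1151
review_id=605: ✓ → 258
review_id=606: ✗
review_id=607: ✓ → 184
review_id=608: ✓ → 1157
review_id=609: ✗
review_id=610: ✗
review_id=611: ✓ → 306
review_id=612: ✗
review_id=613: ✓ → 606
helpful_sum2 = 1873 + 1151 + 258 + 184 + 1157 + 306 + 606 = 5535
—
[es_sum: lang = 'es' or helpful >= 70]
review_id=600: ✗
review_id=601: ✗
review_id=602: ✓ → 1873
review_id=603: ✓ → 705
review_id=604: ✓ → 1151
review_id=605: ✓ → 258
review_id=606: ✓ → 1145
review_id=607: ✓ → 184
review_id=608: ✓ → 1157
review_id=609: ✓ → 1074
review_id=610: ✗
review_id=611: ✓ → 306
review_id=612: ✓ → 1927
review_id=613: ✓ → 606
es_sum = 1873 + 705 + 1151 + 258 + 1145 + 184 + 1157 + 1074 + 306 + 1927 + 606 = 10386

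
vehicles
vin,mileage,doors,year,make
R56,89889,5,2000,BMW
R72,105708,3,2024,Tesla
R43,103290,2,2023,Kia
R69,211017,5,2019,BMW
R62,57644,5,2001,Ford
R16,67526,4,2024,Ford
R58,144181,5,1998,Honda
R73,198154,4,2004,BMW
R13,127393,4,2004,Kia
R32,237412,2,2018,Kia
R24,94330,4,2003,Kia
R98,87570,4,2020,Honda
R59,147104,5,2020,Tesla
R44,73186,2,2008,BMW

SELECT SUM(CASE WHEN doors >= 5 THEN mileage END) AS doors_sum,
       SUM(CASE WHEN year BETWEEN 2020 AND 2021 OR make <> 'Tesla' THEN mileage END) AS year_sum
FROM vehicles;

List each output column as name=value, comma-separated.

[doors_sum: doors >= 5]
vin=R56: ✓ → 89889
vin=R72: ✗
vin=R43: ✗
vin=R69: ✓ → 211017
vin=R62: ✓ → 57644
vin=R16: ✗
vin=R58: ✓ → 144181
vin=R73: ✗
vin=R13: ✗
vin=R32: ✗
vin=R24: ✗
vin=R98: ✗
vin=R59: ✓ → 147104
vin=R44: ✗
doors_sum = 89889 + 211017 + 57644 + 144181 + 147104 = 649835
—
[year_sum: year BETWEEN 2020 AND 2021 OR make <> 'Tesla']
vin=R56: ✓ → 89889
vin=R72: ✗
vin=R43: ✓ → 103290
vin=R69: ✓ → 211017
vin=R62: ✓ → 57644
vin=R16: ✓ → 67526
vin=R58: ✓ → 144181
vin=R73: ✓ → 198154
vin=R13: ✓ → 127393
vin=R32: ✓ → 237412
vin=R24: ✓ → 94330
vin=R98: ✓ → 87570
vin=R59: ✓ → 147104
vin=R44: ✓ → 73186
year_sum = 89889 + 103290 + 211017 + 57644 + 67526 + 144181 + 198154 + 127393 + 237412 + 94330 + 87570 + 147104 + 73186 = 1638696

doors_sum=649835, year_sum=1638696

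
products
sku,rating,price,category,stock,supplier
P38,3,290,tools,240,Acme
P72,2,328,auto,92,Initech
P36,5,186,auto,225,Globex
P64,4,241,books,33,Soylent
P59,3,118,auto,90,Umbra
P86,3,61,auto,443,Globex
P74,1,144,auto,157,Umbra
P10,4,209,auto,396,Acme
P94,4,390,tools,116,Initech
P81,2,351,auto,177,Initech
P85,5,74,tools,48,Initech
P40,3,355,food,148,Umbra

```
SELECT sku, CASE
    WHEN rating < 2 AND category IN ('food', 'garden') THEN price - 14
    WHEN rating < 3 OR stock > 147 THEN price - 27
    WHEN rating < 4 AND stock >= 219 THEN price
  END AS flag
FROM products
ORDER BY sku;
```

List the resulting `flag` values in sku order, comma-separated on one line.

182, 159, 263, 328, NULL, NULL, 301, 117, 324, NULL, 34, NULL

sku=P10: rating < 3 OR stock > 147 → 182
sku=P36: rating < 3 OR stock > 147 → 159
sku=P38: rating < 3 OR stock > 147 → 263
sku=P40: rating < 3 OR stock > 147 → 328
sku=P59: (no match → NULL) → NULL
sku=P64: (no match → NULL) → NULL
sku=P72: rating < 3 OR stock > 147 → 301
sku=P74: rating < 3 OR stock > 147 → 117
sku=P81: rating < 3 OR stock > 147 → 324
sku=P85: (no match → NULL) → NULL
sku=P86: rating < 3 OR stock > 147 → 34
sku=P94: (no match → NULL) → NULL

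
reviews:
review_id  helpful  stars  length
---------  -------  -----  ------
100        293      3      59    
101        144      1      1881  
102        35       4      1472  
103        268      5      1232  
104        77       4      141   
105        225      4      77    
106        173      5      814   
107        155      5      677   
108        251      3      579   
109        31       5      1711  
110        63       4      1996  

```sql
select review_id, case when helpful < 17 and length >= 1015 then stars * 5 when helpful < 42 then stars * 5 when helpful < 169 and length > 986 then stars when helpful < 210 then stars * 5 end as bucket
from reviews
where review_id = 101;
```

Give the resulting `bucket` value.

review_id = 101: helpful=144, stars=1, length=1881.
helpful < 17 and length >= 1015 → false
helpful < 42 → false
helpful < 169 and length > 986 → true → 1

1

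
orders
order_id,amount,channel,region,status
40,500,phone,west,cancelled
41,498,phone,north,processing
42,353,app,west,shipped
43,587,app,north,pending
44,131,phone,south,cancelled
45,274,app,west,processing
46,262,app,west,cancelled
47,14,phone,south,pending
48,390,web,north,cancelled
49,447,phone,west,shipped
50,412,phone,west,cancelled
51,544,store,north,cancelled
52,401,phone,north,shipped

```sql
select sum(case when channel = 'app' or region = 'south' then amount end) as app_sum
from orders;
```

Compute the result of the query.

1621

order_id=40: ✗
order_id=41: ✗
order_id=42: ✓ → 353
order_id=43: ✓ → 587
order_id=44: ✓ → 131
order_id=45: ✓ → 274
order_id=46: ✓ → 262
order_id=47: ✓ → 14
order_id=48: ✗
order_id=49: ✗
order_id=50: ✗
order_id=51: ✗
order_id=52: ✗
app_sum = 353 + 587 + 131 + 274 + 262 + 14 = 1621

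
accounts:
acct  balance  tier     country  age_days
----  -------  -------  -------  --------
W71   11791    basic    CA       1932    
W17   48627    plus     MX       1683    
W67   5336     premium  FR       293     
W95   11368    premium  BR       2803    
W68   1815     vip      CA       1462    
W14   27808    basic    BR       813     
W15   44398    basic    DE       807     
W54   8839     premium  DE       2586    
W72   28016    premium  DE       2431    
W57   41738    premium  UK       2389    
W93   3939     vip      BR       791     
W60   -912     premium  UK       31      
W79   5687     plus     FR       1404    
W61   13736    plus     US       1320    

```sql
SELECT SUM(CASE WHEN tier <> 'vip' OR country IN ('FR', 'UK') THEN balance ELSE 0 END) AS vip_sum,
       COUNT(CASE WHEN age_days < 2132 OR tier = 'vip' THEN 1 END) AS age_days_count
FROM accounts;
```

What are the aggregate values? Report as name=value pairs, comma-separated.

[vip_sum: tier <> 'vip' OR country IN ('FR', 'UK')]
acct=W71: ✓ → 11791
acct=W17: ✓ → 48627
acct=W67: ✓ → 5336
acct=W95: ✓ → 11368
acct=W68: ✗
acct=W14: ✓ → 27808
acct=W15: ✓ → 44398
acct=W54: ✓ → 8839
acct=W72: ✓ → 28016
acct=W57: ✓ → 41738
acct=W93: ✗
acct=W60: ✓ → -912
acct=W79: ✓ → 5687
acct=W61: ✓ → 13736
vip_sum = 11791 + 48627 + 5336 + 11368 + 27808 + 44398 + 8839 + 28016 + 41738 + -912 + 5687 + 13736 = 246432
—
[age_days_count: age_days < 2132 OR tier = 'vip']
acct=W71: ✓ → 1
acct=W17: ✓ → 1
acct=W67: ✓ → 1
acct=W95: ✗
acct=W68: ✓ → 1
acct=W14: ✓ → 1
acct=W15: ✓ → 1
acct=W54: ✗
acct=W72: ✗
acct=W57: ✗
acct=W93: ✓ → 1
acct=W60: ✓ → 1
acct=W79: ✓ → 1
acct=W61: ✓ → 1
age_days_count = COUNT(1, 1, 1, 1, 1, 1, 1, 1, 1, 1) = 10

vip_sum=246432, age_days_count=10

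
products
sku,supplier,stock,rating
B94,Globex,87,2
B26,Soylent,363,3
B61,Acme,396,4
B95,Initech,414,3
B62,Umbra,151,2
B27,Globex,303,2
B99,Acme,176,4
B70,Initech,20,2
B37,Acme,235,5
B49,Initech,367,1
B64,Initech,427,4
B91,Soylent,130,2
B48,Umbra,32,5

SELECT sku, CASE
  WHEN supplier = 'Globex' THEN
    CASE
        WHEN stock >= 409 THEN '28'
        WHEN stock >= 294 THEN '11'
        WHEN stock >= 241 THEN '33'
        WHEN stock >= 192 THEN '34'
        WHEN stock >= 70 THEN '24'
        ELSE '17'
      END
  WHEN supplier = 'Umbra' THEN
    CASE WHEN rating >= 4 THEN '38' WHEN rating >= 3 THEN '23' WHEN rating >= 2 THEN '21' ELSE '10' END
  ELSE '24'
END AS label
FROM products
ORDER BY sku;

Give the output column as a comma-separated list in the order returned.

24, 11, 24, 38, 24, 24, 21, 24, 24, 24, 24, 24, 24

sku=B26: supplier='Soylent' → outer ELSE → 24
sku=B27: supplier='Globex' → inner[stock >= 294] → 11
sku=B37: supplier='Acme' → outer ELSE → 24
sku=B48: supplier='Umbra' → inner[rating >= 4] → 38
sku=B49: supplier='Initech' → outer ELSE → 24
sku=B61: supplier='Acme' → outer ELSE → 24
sku=B62: supplier='Umbra' → inner[rating >= 2] → 21
sku=B64: supplier='Initech' → outer ELSE → 24
sku=B70: supplier='Initech' → outer ELSE → 24
sku=B91: supplier='Soylent' → outer ELSE → 24
sku=B94: supplier='Globex' → inner[stock >= 70] → 24
sku=B95: supplier='Initech' → outer ELSE → 24
sku=B99: supplier='Acme' → outer ELSE → 24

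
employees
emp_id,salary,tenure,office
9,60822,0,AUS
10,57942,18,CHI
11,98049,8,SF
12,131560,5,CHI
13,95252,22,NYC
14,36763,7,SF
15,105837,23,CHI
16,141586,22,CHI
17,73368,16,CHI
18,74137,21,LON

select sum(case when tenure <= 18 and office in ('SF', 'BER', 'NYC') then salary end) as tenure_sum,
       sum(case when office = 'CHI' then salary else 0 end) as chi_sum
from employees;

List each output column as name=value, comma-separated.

[tenure_sum: tenure <= 18 and office in ('SF', 'BER', 'NYC')]
emp_id=9: ✗
emp_id=10: ✗
emp_id=11: ✓ → 98049
emp_id=12: ✗
emp_id=13: ✗
emp_id=14: ✓ → 36763
emp_id=15: ✗
emp_id=16: ✗
emp_id=17: ✗
emp_id=18: ✗
tenure_sum = 98049 + 36763 = 134812
—
[chi_sum: office = 'CHI']
emp_id=9: ✗
emp_id=10: ✓ → 57942
emp_id=11: ✗
emp_id=12: ✓ → 131560
emp_id=13: ✗
emp_id=14: ✗
emp_id=15: ✓ → 105837
emp_id=16: ✓ → 141586
emp_id=17: ✓ → 73368
emp_id=18: ✗
chi_sum = 57942 + 131560 + 105837 + 141586 + 73368 = 510293

tenure_sum=134812, chi_sum=510293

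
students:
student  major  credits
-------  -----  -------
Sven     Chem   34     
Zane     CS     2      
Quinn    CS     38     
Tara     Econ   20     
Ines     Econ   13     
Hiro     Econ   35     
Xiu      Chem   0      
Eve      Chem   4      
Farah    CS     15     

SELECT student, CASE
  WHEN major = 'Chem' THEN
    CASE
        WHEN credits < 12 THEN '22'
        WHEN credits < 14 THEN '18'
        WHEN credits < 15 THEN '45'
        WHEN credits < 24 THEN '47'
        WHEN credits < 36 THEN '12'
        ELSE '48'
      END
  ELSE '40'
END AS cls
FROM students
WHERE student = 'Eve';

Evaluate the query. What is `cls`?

22

student = Eve: major=Chem, credits=4.
major='Chem' → inner[credits < 12] → 22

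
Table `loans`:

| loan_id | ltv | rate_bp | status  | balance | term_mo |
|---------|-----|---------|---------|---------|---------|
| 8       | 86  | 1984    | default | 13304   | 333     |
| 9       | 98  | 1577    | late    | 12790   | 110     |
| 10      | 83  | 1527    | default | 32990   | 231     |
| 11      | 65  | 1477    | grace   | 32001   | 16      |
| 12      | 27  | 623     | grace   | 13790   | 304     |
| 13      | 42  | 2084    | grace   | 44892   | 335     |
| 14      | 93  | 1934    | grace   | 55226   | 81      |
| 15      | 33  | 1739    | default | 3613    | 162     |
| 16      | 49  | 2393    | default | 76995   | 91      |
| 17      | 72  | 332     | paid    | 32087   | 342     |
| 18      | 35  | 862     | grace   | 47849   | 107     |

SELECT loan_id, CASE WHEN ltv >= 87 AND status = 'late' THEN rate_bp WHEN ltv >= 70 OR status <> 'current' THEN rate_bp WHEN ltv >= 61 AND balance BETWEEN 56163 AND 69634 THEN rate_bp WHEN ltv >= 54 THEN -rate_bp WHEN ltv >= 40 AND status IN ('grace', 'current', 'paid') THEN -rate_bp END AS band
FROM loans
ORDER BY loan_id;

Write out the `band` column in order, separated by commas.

1984, 1577, 1527, 1477, 623, 2084, 1934, 1739, 2393, 332, 862

loan_id=8: ltv >= 70 OR status <> 'current' → 1984
loan_id=9: ltv >= 87 AND status = 'late' → 1577
loan_id=10: ltv >= 70 OR status <> 'current' → 1527
loan_id=11: ltv >= 70 OR status <> 'current' → 1477
loan_id=12: ltv >= 70 OR status <> 'current' → 623
loan_id=13: ltv >= 70 OR status <> 'current' → 2084
loan_id=14: ltv >= 70 OR status <> 'current' → 1934
loan_id=15: ltv >= 70 OR status <> 'current' → 1739
loan_id=16: ltv >= 70 OR status <> 'current' → 2393
loan_id=17: ltv >= 70 OR status <> 'current' → 332
loan_id=18: ltv >= 70 OR status <> 'current' → 862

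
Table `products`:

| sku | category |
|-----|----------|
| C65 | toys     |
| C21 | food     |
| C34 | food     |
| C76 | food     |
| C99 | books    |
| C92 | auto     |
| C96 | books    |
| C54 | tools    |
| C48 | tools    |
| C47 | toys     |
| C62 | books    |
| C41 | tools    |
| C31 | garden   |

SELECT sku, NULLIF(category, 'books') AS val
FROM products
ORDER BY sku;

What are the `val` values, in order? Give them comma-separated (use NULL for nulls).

sku=C21: category=food vs books: differ → food
sku=C31: category=garden vs books: differ → garden
sku=C34: category=food vs books: differ → food
sku=C41: category=tools vs books: differ → tools
sku=C47: category=toys vs books: differ → toys
sku=C48: category=tools vs books: differ → tools
sku=C54: category=tools vs books: differ → tools
sku=C62: category=books vs books: equal → NULL
sku=C65: category=toys vs books: differ → toys
sku=C76: category=food vs books: differ → food
sku=C92: category=auto vs books: differ → auto
sku=C96: category=books vs books: equal → NULL
sku=C99: category=books vs books: equal → NULL

food, garden, food, tools, toys, tools, tools, NULL, toys, food, auto, NULL, NULL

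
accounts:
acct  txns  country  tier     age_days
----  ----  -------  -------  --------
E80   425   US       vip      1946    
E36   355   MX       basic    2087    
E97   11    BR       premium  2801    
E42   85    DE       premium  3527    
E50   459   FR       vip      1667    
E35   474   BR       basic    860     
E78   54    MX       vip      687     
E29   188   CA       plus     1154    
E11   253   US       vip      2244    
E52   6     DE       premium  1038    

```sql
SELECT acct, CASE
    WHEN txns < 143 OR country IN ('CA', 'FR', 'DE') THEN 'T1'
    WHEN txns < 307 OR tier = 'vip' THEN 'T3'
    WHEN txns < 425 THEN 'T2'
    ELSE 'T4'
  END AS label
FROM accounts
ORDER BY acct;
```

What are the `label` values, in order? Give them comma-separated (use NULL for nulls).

T3, T1, T4, T2, T1, T1, T1, T1, T3, T1

acct=E11: txns < 307 OR tier = 'vip' → T3
acct=E29: txns < 143 OR country IN ('CA', 'FR', 'DE') → T1
acct=E35: ELSE → T4
acct=E36: txns < 425 → T2
acct=E42: txns < 143 OR country IN ('CA', 'FR', 'DE') → T1
acct=E50: txns < 143 OR country IN ('CA', 'FR', 'DE') → T1
acct=E52: txns < 143 OR country IN ('CA', 'FR', 'DE') → T1
acct=E78: txns < 143 OR country IN ('CA', 'FR', 'DE') → T1
acct=E80: txns < 307 OR tier = 'vip' → T3
acct=E97: txns < 143 OR country IN ('CA', 'FR', 'DE') → T1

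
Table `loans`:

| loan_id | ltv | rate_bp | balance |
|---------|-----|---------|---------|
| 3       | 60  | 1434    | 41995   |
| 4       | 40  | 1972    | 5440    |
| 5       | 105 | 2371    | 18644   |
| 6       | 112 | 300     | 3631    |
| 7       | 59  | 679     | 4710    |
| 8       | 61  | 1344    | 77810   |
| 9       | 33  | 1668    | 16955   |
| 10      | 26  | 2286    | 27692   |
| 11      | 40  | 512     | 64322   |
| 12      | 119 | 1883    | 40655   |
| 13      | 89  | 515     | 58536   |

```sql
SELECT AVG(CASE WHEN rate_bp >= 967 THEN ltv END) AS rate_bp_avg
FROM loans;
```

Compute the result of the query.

loan_id=3: ✓ → 60
loan_id=4: ✓ → 40
loan_id=5: ✓ → 105
loan_id=6: ✗
loan_id=7: ✗
loan_id=8: ✓ → 61
loan_id=9: ✓ → 33
loan_id=10: ✓ → 26
loan_id=11: ✗
loan_id=12: ✓ → 119
loan_id=13: ✗
rate_bp_avg = (60 + 40 + 105 + 61 + 33 + 26 + 119) / 7 = 63.4285714286

63.4285714286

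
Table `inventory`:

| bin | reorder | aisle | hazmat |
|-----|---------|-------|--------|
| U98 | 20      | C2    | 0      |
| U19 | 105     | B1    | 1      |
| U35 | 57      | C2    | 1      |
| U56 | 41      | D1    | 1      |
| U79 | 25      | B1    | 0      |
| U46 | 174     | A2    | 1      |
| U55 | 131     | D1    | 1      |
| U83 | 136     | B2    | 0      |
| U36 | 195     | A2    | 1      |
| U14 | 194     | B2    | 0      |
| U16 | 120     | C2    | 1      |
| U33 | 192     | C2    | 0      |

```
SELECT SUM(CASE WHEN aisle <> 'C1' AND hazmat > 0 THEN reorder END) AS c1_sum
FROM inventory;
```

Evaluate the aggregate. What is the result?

823

bin=U98: ✗
bin=U19: ✓ → 105
bin=U35: ✓ → 57
bin=U56: ✓ → 41
bin=U79: ✗
bin=U46: ✓ → 174
bin=U55: ✓ → 131
bin=U83: ✗
bin=U36: ✓ → 195
bin=U14: ✗
bin=U16: ✓ → 120
bin=U33: ✗
c1_sum = 105 + 57 + 41 + 174 + 131 + 195 + 120 = 823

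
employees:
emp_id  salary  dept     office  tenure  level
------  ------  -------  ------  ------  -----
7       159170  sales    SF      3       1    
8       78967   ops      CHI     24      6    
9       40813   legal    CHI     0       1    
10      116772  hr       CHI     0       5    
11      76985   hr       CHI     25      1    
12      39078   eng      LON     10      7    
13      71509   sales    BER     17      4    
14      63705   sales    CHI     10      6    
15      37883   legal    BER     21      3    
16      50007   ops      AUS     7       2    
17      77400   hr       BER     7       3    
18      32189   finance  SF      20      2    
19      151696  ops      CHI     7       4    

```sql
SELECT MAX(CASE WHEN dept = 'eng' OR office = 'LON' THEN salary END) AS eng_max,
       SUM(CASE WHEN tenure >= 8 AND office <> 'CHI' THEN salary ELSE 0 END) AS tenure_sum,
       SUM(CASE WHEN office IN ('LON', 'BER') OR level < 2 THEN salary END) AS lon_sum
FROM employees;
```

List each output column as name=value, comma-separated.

eng_max=39078, tenure_sum=180659, lon_sum=502838

[eng_max: dept = 'eng' OR office = 'LON']
emp_id=7: ✗
emp_id=8: ✗
emp_id=9: ✗
emp_id=10: ✗
emp_id=11: ✗
emp_id=12: ✓ → 39078
emp_id=13: ✗
emp_id=14: ✗
emp_id=15: ✗
emp_id=16: ✗
emp_id=17: ✗
emp_id=18: ✗
emp_id=19: ✗
eng_max = MAX(39078) = 39078
—
[tenure_sum: tenure >= 8 AND office <> 'CHI']
emp_id=7: ✗
emp_id=8: ✗
emp_id=9: ✗
emp_id=10: ✗
emp_id=11: ✗
emp_id=12: ✓ → 39078
emp_id=13: ✓ → 71509
emp_id=14: ✗
emp_id=15: ✓ → 37883
emp_id=16: ✗
emp_id=17: ✗
emp_id=18: ✓ → 32189
emp_id=19: ✗
tenure_sum = 39078 + 71509 + 37883 + 32189 = 180659
—
[lon_sum: office IN ('LON', 'BER') OR level < 2]
emp_id=7: ✓ → 159170
emp_id=8: ✗
emp_id=9: ✓ → 40813
emp_id=10: ✗
emp_id=11: ✓ → 76985
emp_id=12: ✓ → 39078
emp_id=13: ✓ → 71509
emp_id=14: ✗
emp_id=15: ✓ → 37883
emp_id=16: ✗
emp_id=17: ✓ → 77400
emp_id=18: ✗
emp_id=19: ✗
lon_sum = 159170 + 40813 + 76985 + 39078 + 71509 + 37883 + 77400 = 502838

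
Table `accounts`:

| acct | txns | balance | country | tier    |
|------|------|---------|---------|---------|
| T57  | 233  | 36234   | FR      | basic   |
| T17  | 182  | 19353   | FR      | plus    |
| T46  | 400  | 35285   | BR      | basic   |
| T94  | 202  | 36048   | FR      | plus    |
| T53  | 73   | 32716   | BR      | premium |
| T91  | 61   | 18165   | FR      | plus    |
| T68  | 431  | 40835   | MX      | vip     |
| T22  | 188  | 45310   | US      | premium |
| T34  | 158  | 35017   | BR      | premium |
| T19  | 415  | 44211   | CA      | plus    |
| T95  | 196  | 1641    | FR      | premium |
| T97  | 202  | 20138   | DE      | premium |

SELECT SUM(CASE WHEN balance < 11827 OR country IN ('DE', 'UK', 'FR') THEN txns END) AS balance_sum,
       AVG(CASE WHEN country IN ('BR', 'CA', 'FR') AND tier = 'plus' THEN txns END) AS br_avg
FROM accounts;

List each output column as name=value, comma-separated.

balance_sum=1076, br_avg=215

[balance_sum: balance < 11827 OR country IN ('DE', 'UK', 'FR')]
acct=T57: ✓ → 233
acct=T17: ✓ → 182
acct=T46: ✗
acct=T94: ✓ → 202
acct=T53: ✗
acct=T91: ✓ → 61
acct=T68: ✗
acct=T22: ✗
acct=T34: ✗
acct=T19: ✗
acct=T95: ✓ → 196
acct=T97: ✓ → 202
balance_sum = 233 + 182 + 202 + 61 + 196 + 202 = 1076
—
[br_avg: country IN ('BR', 'CA', 'FR') AND tier = 'plus']
acct=T57: ✗
acct=T17: ✓ → 182
acct=T46: ✗
acct=T94: ✓ → 202
acct=T53: ✗
acct=T91: ✓ → 61
acct=T68: ✗
acct=T22: ✗
acct=T34: ✗
acct=T19: ✓ → 415
acct=T95: ✗
acct=T97: ✗
br_avg = (182 + 202 + 61 + 415) / 4 = 215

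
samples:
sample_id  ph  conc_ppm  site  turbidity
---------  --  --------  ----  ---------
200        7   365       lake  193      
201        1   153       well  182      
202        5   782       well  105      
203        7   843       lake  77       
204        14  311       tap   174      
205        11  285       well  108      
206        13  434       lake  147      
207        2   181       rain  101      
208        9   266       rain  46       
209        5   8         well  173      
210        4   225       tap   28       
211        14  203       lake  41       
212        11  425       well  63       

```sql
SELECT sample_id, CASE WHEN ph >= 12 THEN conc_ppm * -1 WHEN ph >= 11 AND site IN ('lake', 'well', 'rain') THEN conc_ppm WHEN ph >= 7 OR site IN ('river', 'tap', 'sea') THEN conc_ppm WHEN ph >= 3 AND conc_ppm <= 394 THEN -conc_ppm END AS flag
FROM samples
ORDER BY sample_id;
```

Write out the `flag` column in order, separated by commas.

sample_id=200: ph >= 7 OR site IN ('river', 'tap', 'sea') → 365
sample_id=201: (no match → NULL) → NULL
sample_id=202: (no match → NULL) → NULL
sample_id=203: ph >= 7 OR site IN ('river', 'tap', 'sea') → 843
sample_id=204: ph >= 12 → -311
sample_id=205: ph >= 11 AND site IN ('lake', 'well', 'rain') → 285
sample_id=206: ph >= 12 → -434
sample_id=207: (no match → NULL) → NULL
sample_id=208: ph >= 7 OR site IN ('river', 'tap', 'sea') → 266
sample_id=209: ph >= 3 AND conc_ppm <= 394 → -8
sample_id=210: ph >= 7 OR site IN ('river', 'tap', 'sea') → 225
sample_id=211: ph >= 12 → -203
sample_id=212: ph >= 11 AND site IN ('lake', 'well', 'rain') → 425

365, NULL, NULL, 843, -311, 285, -434, NULL, 266, -8, 225, -203, 425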